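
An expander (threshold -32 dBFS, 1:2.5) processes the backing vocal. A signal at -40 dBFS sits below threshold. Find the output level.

-52 dBFS

Undershoot = (-32) − (-40) = 8 dB.
At 1:2.5, that expands to 20 dB under threshold.
Output = -32 − 20 = -52 dBFS.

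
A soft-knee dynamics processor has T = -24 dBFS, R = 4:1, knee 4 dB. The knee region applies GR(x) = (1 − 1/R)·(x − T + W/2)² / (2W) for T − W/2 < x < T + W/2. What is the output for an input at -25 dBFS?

-25.09375 dBFS

x − T + W/2 = -25 − (-24) + 2 = 1.
GR = (1 − 1/4) × 1² / 8 = 0.75 × 1 / 8 = 0.09375 dB.
Output = -25 − 0.09375 = -25.09375 dBFS.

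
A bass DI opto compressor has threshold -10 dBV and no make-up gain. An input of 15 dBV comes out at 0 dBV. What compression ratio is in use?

Input overshoot = 15 − (-10) = 25 dB; output overshoot = 0 − (-10) = 10 dB.
Ratio = 25 / 10 = 2.5.

2.5:1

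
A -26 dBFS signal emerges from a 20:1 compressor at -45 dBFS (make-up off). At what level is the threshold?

Gain reduction = -26 − (-45) = 19 dB; output overshoot = GR / (R − 1) = 19 / 19 = 1 dB.
Threshold = output − output overshoot = -45 − 1 = -46 dBFS.

-46 dBFS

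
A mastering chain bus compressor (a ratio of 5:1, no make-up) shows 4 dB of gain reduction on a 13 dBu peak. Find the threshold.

8 dBu

Let T be the threshold. Output overshoot = (input overshoot)/R, so 9 − T = (13 − T)/5.
5·(9 − T) = 13 − T → 4·T = 45 − 13 = 32.
T = 32/4 = 8 dBu.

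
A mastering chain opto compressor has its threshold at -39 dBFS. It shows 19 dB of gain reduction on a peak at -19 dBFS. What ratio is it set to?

20:1

Input overshoot = -19 − (-39) = 20 dB.
Output overshoot = 20 − 19 = 1 dB.
Ratio = input overshoot / output overshoot = 20 / 1 = 20.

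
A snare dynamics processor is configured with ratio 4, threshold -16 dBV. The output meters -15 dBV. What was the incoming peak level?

Post-compression overshoot = -15 − (-16) = 1 dB.
Input overshoot = R × output overshoot = 4 dB → input = -16 + 4 = -12 dBV.

-12 dBV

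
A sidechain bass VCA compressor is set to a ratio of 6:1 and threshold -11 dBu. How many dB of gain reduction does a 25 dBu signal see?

25 dBu exceeds the threshold by 36 dB.
After 6:1 compression the overshoot becomes 36/6 = 6 dB.
GR = overshoot in − overshoot out = 36 − 6 = 30 dB.

30 dB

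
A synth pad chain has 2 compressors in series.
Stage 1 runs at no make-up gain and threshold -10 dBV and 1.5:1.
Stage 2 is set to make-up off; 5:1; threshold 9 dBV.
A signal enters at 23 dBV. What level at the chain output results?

Stage 1: 33 dB above -10 dBV, reduced 1.5:1 to 22 dB above → 12 dBV.
Stage 2: 3 dB above 9 dBV, reduced 5:1 to 0.6 dB above → 9.6 dBV.

9.6 dBV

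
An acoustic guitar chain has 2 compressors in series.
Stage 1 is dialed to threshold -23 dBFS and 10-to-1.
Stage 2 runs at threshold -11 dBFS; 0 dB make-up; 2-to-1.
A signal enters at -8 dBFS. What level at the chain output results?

Stage 1: -8 dBFS is 15 dB over -23 dBFS; at 10:1 that becomes 1.5 dB over, giving -21.5 dBFS.
Stage 2: below threshold (-21.5 ≤ -11); passes unchanged; output -21.5 dBFS.

-21.5 dBFS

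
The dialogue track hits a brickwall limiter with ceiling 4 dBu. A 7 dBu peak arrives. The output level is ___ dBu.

At ∞:1, everything above 4 dBu is held at the ceiling.

4 dBu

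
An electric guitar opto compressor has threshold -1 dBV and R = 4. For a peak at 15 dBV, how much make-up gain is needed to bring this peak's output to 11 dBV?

8 dB

The peak compresses to -1 + 16/4 = 3 dBV.
To reach 11 dBV requires 11 − 3 = 8 dB of make-up.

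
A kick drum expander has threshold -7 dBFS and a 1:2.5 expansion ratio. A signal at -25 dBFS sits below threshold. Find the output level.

-52 dBFS

Undershoot = (-7) − (-25) = 18 dB.
At 1:2.5, that expands to 45 dB under threshold.
Output = -7 − 45 = -52 dBFS.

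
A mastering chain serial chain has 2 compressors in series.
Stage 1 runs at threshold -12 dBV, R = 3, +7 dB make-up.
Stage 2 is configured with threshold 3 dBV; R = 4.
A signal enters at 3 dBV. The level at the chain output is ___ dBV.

0 dBV

Stage 1: overshoot 15 dB → 15/3 = 5 dB → -7 dBV; +7 dB make-up → 0 dBV.
Stage 2: below threshold (0 ≤ 3); passes unchanged; output 0 dBV.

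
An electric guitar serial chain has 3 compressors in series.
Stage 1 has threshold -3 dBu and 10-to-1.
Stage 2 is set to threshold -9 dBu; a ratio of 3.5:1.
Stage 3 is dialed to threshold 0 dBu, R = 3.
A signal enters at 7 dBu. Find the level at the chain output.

-7 dBu

Stage 1: 7 dBu is 10 dB over -3 dBu; at 10:1 that becomes 1 dB over, giving -2 dBu.
Stage 2: overshoot 7 dB → 7/3.5 = 2 dB → -7 dBu.
Stage 3: below threshold (-7 ≤ 0); passes unchanged; output -7 dBu.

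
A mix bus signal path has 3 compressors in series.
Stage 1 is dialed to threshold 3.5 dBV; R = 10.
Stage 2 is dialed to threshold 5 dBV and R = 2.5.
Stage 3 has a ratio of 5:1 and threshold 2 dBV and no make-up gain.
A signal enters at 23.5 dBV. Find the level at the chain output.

Stage 1: 20 dB above 3.5 dBV, reduced 10:1 to 2 dB above → 5.5 dBV.
Stage 2: 0.5 dB above 5 dBV, reduced 2.5:1 to 0.2 dB above → 5.2 dBV.
Stage 3: 5.2 dBV is 3.2 dB over 2 dBV; at 5:1 that becomes 0.64 dB over, giving 2.64 dBV.

2.64 dBV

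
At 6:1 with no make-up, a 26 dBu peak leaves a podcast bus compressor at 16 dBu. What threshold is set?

14 dBu

Let T be the threshold. Output overshoot = (input overshoot)/R, so 16 − T = (26 − T)/6.
6·(16 − T) = 26 − T → 5·T = 96 − 26 = 70.
T = 70/5 = 14 dBu.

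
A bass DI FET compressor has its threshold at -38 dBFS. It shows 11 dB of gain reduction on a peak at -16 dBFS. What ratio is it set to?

Input overshoot = -16 − (-38) = 22 dB.
Output overshoot = 22 − 11 = 11 dB.
Ratio = input overshoot / output overshoot = 22 / 11 = 2.

2:1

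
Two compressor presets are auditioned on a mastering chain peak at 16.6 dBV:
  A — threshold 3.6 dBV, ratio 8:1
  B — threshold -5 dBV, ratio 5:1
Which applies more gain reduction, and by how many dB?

B, by 5.905 dB

A: overshoot 13 dB → output overshoot 1.625 dB → GR 11.375 dB.
B: overshoot 21.6 dB → output overshoot 4.32 dB → GR 17.28 dB.
B reduces 5.905 dB more.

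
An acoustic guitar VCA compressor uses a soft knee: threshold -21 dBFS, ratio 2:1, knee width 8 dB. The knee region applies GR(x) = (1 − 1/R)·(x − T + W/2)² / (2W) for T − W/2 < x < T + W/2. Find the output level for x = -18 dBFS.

x − T + W/2 = -18 − (-21) + 4 = 7.
GR = (1 − 1/2) × 7² / 16 = 0.5 × 49 / 16 = 1.53125 dB.
Output = -18 − 1.53125 = -19.53125 dBFS.

-19.53125 dBFS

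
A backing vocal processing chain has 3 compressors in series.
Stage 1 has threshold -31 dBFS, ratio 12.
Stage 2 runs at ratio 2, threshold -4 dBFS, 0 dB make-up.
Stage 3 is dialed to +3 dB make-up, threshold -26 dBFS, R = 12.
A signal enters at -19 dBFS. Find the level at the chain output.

-27 dBFS

Stage 1: -19 dBFS is 12 dB over -31 dBFS; at 12:1 that becomes 1 dB over, giving -30 dBFS.
Stage 2: -30 dBFS ≤ -4 dBFS, so stage 2 doesn't engage; output -30 dBFS.
Stage 3: -30 dBFS is at or below the -26 dBFS threshold — no compression; make-up brings it to -27 dBFS.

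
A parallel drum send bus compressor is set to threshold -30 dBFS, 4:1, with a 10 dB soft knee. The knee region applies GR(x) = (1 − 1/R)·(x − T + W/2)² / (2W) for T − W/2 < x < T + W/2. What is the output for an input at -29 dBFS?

x − T + W/2 = -29 − (-30) + 5 = 6.
GR = (1 − 1/4) × 6² / 20 = 0.75 × 36 / 20 = 1.35 dB.
Output = -29 − 1.35 = -30.35 dBFS.

-30.35 dBFS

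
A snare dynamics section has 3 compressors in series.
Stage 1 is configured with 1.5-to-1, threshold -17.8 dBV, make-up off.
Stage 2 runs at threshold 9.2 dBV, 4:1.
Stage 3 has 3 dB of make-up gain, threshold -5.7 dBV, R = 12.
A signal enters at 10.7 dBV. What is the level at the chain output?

-2.125 dBV

Stage 1: overshoot 28.5 dB → 28.5/1.5 = 19 dB → 1.2 dBV.
Stage 2: below threshold (1.2 ≤ 9.2); passes unchanged; output 1.2 dBV.
Stage 3: overshoot 6.9 dB → 6.9/12 = 0.575 dB → -5.125 dBV; +3 dB make-up → -2.125 dBV.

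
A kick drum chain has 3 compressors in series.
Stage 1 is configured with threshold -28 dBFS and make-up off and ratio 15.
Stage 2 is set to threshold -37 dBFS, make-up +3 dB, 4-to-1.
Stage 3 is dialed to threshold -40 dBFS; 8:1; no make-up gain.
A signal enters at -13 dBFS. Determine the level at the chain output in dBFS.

Stage 1: -13 dBFS is 15 dB over -28 dBFS; at 15:1 that becomes 1 dB over, giving -27 dBFS.
Stage 2: overshoot 10 dB → 10/4 = 2.5 dB → -34.5 dBFS; +3 dB make-up → -31.5 dBFS.
Stage 3: 8.5 dB above -40 dBFS, reduced 8:1 to 1.0625 dB above → -38.9375 dBFS.

-38.9375 dBFS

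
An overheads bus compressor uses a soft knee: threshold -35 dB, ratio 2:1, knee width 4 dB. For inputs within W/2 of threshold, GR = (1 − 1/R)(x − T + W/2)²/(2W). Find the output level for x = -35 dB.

-35.25 dB

x − T + W/2 = -35 − (-35) + 2 = 2.
GR = (1 − 1/2) × 2² / 8 = 0.5 × 4 / 8 = 0.25 dB.
Output = -35 − 0.25 = -35.25 dB.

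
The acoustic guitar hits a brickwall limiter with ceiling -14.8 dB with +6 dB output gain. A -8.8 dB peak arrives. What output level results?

A brickwall limiter is an ∞:1 compressor: any input above the ceiling is clamped to -14.8 dB.
Output gain then adds 6 dB: -14.8 + 6 = -8.8 dB.

-8.8 dB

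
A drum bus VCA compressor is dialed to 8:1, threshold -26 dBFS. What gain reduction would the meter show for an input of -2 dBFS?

-2 dBFS exceeds the threshold by 24 dB.
After 8:1 compression the overshoot becomes 24/8 = 3 dB.
So the signal is attenuated by 24 − 3 = 21 dB.

21 dB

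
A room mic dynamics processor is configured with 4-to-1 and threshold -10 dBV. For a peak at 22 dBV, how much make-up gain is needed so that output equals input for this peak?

The peak compresses to -10 + 32/4 = -2 dBV.
To reach 22 dBV requires 22 − (-2) = 24 dB of make-up.

24 dB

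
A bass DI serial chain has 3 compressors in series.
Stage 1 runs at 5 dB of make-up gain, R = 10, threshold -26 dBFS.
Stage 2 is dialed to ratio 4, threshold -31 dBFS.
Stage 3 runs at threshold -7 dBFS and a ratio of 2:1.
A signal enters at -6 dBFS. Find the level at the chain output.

Stage 1: overshoot 20 dB → 20/10 = 2 dB → -24 dBFS; +5 dB make-up → -19 dBFS.
Stage 2: overshoot 12 dB → 12/4 = 3 dB → -28 dBFS.
Stage 3: below threshold (-28 ≤ -7); passes unchanged; output -28 dBFS.

-28 dBFS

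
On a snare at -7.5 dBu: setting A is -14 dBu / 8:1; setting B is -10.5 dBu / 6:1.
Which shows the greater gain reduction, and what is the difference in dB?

A, by 3.1875 dB

A: overshoot 6.5 dB → output overshoot 0.8125 dB → GR 5.6875 dB.
B: overshoot 3 dB → output overshoot 0.5 dB → GR 2.5 dB.
Difference: 3.1875 dB in favour of A.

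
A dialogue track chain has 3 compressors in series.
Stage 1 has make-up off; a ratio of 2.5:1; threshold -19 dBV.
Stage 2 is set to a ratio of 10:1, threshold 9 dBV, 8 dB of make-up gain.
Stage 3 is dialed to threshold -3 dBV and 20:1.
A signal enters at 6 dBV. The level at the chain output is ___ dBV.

-2.9 dBV

Stage 1: 25 dB above -19 dBV, reduced 2.5:1 to 10 dB above → -9 dBV.
Stage 2: -9 dBV is at or below the 9 dBV threshold — no compression; make-up brings it to -1 dBV.
Stage 3: -1 dBV is 2 dB over -3 dBV; at 20:1 that becomes 0.1 dB over, giving -2.9 dBV.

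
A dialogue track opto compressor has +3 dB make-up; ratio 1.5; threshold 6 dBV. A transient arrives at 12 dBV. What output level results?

12 dBV sits 6 dB over threshold.
1.5:1 compression reduces that to 6/1.5 = 4 dB over.
That puts the output at 10 dBV; make-up adds 3 dB, giving 13 dBV.

13 dBV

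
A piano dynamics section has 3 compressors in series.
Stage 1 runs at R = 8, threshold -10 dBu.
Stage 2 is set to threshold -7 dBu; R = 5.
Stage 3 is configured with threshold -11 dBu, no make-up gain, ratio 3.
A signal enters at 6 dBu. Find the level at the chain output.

-10 dBu

Stage 1: overshoot 16 dB → 16/8 = 2 dB → -8 dBu.
Stage 2: below threshold (-8 ≤ -7); passes unchanged; output -8 dBu.
Stage 3: 3 dB above -11 dBu, reduced 3:1 to 1 dB above → -10 dBu.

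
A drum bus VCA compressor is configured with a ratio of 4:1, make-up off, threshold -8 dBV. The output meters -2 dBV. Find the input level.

The compressed level sits -2 − (-8) = 6 dB over threshold.
Undo the ratio: input overshoot = 6 × 4 = 24 dB, giving input = 16 dBV.

16 dBV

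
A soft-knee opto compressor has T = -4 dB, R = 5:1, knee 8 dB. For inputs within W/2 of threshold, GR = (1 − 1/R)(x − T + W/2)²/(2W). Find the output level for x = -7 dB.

x − T + W/2 = -7 − (-4) + 4 = 1.
GR = (1 − 1/5) × 1² / 16 = 0.8 × 1 / 16 = 0.05 dB.
Output = -7 − 0.05 = -7.05 dB.

-7.05 dB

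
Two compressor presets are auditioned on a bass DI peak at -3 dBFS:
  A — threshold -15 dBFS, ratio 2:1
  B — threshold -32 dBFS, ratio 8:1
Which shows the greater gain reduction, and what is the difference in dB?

A: GR = 12 − 12/2 = 6 dB.
B: GR = 29 − 29/8 = 25.375 dB.
B reduces 19.375 dB more.

B, by 19.375 dB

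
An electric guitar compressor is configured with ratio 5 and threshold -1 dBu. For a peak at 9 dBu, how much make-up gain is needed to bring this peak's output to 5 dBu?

4 dB

The peak compresses to -1 + 10/5 = 1 dBu.
To reach 5 dBu requires 5 − 1 = 4 dB of make-up.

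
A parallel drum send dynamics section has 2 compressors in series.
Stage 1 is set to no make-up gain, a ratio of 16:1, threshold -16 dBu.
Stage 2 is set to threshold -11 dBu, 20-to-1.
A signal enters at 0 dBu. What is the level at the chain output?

-15 dBu

Stage 1: 0 dBu is 16 dB over -16 dBu; at 16:1 that becomes 1 dB over, giving -15 dBu.
Stage 2: -15 dBu is at or below the -11 dBu threshold — no compression; output -15 dBu.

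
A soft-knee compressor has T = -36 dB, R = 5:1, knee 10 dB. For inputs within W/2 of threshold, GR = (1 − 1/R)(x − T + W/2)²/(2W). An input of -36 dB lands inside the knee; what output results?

-37 dB

x − T + W/2 = -36 − (-36) + 5 = 5.
GR = (1 − 1/5) × 5² / 20 = 0.8 × 25 / 20 = 1 dB.
Output = -36 − 1 = -37 dB.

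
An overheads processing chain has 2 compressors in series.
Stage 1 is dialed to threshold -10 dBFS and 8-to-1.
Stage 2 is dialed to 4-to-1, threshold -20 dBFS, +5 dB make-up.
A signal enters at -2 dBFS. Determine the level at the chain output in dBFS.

-12.25 dBFS

Stage 1: overshoot 8 dB → 8/8 = 1 dB → -9 dBFS.
Stage 2: -9 dBFS is 11 dB over -20 dBFS; at 4:1 that becomes 2.75 dB over, giving -17.25 dBFS; +5 dB make-up → -12.25 dBFS.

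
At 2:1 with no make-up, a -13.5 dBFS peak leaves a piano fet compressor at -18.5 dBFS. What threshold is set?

Gain reduction = -13.5 − (-18.5) = 5 dB; output overshoot = GR / (R − 1) = 5 / 1 = 5 dB.
Threshold = output − output overshoot = -18.5 − 5 = -23.5 dBFS.

-23.5 dBFS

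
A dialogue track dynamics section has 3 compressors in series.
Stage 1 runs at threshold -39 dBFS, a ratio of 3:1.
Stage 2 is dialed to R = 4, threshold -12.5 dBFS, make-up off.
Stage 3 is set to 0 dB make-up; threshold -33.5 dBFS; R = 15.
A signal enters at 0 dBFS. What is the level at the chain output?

Stage 1: 0 dBFS is 39 dB over -39 dBFS; at 3:1 that becomes 13 dB over, giving -26 dBFS.
Stage 2: -26 dBFS ≤ -12.5 dBFS, so stage 2 doesn't engage; output -26 dBFS.
Stage 3: 7.5 dB above -33.5 dBFS, reduced 15:1 to 0.5 dB above → -33 dBFS.

-33 dBFS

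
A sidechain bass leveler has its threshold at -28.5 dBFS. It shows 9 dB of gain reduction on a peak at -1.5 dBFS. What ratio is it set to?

Input overshoot = -1.5 − (-28.5) = 27 dB.
Output overshoot = 27 − 9 = 18 dB.
Ratio = input overshoot / output overshoot = 27 / 18 = 1.5.

1.5:1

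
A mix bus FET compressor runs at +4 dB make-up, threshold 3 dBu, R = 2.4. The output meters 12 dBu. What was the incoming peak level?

15 dBu

Before make-up, the level was 12 − 4 = 8 dBu.
That's 5 dB above the 3 dBu threshold.
Input overshoot = R × output overshoot = 12 dB → input = 3 + 12 = 15 dBu.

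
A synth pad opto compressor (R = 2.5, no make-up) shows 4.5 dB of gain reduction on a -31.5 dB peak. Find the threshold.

Let T be the threshold. Output overshoot = (input overshoot)/R, so -36 − T = (-31.5 − T)/2.5.
2.5·(-36 − T) = -31.5 − T → 1.5·T = -90 − (-31.5) = -58.5.
T = -58.5/1.5 = -39 dB.

-39 dB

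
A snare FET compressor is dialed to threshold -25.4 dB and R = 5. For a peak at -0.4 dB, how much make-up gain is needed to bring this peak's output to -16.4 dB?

Overshoot 25 dB → 25/5 = 5 dB after compression, so the compressed level is -25.4 + 5 = -20.4 dB.
Make-up = target − compressed = -16.4 − (-20.4) = 4 dB.

4 dB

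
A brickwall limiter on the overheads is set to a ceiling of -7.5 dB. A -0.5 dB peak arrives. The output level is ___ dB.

A brickwall limiter is an ∞:1 compressor: any input above the ceiling is clamped to -7.5 dB.

-7.5 dB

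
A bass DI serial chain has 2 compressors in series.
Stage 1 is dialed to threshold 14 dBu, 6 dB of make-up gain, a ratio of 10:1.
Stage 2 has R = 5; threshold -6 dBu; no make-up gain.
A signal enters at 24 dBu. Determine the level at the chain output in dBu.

Stage 1: overshoot 10 dB → 10/10 = 1 dB → 15 dBu; +6 dB make-up → 21 dBu.
Stage 2: overshoot 27 dB → 27/5 = 5.4 dB → -0.6 dBu.

-0.6 dBu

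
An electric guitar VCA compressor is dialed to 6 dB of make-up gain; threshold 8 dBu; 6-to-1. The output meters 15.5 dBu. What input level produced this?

17 dBu

Remove make-up: 15.5 − 6 = 9.5 dBu.
The compressed level sits 9.5 − 8 = 1.5 dB over threshold.
Undo the ratio: input overshoot = 1.5 × 6 = 9 dB, giving input = 17 dBu.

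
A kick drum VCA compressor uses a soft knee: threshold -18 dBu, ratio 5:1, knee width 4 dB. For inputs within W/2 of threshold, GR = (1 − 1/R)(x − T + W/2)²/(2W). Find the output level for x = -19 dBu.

-19.1 dBu

x − T + W/2 = -19 − (-18) + 2 = 1.
GR = (1 − 1/5) × 1² / 8 = 0.8 × 1 / 8 = 0.1 dB.
Output = -19 − 0.1 = -19.1 dBu.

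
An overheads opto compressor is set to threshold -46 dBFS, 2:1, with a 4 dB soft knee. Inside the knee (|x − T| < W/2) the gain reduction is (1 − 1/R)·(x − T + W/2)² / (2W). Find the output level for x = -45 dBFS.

-45.5625 dBFS

x − T + W/2 = -45 − (-46) + 2 = 3.
GR = (1 − 1/2) × 3² / 8 = 0.5 × 9 / 8 = 0.5625 dB.
Output = -45 − 0.5625 = -45.5625 dBFS.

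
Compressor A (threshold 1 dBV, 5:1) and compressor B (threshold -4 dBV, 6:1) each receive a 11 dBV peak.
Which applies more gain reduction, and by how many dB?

B, by 4.5 dB

A: overshoot 10 dB → output overshoot 2 dB → GR 8 dB.
B: overshoot 15 dB → output overshoot 2.5 dB → GR 12.5 dB.
B applies 4.5 dB more gain reduction.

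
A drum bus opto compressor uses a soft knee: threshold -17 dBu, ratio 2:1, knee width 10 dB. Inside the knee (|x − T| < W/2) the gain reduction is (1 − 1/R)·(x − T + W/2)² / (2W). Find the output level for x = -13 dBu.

-15.025 dBu

x − T + W/2 = -13 − (-17) + 5 = 9.
GR = (1 − 1/2) × 9² / 20 = 0.5 × 81 / 20 = 2.025 dB.
Output = -13 − 2.025 = -15.025 dBu.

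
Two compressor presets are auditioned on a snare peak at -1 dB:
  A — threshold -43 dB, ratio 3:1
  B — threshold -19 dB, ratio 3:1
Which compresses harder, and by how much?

A: GR = 42 − 42/3 = 28 dB.
B: GR = 18 − 18/3 = 12 dB.
A applies 16 dB more gain reduction.

A, by 16 dB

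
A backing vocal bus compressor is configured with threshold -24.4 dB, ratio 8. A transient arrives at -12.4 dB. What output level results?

The input is 12 dB above the -24.4 dB threshold.
The 12 dB excess becomes 1.5 dB after 8:1 reduction.
So the level is -24.4 + 1.5 = -22.9 dB.

-22.9 dB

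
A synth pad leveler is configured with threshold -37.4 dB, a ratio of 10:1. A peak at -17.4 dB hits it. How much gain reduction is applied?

-17.4 dB exceeds the threshold by 20 dB.
After 10:1 compression the overshoot becomes 20/10 = 2 dB.
GR = overshoot in − overshoot out = 20 − 2 = 18 dB.

18 dB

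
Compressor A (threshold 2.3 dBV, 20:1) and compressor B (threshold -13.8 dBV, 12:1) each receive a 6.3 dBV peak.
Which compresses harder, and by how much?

A: overshoot 4 dB → output overshoot 0.2 dB → GR 3.8 dB.
B: overshoot 20.1 dB → output overshoot 1.675 dB → GR 18.425 dB.
Difference: 14.625 dB in favour of B.

B, by 14.625 dB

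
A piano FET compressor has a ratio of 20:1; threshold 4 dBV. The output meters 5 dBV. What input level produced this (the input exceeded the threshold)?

24 dBV

That's 1 dB above the 4 dBV threshold.
Input overshoot = R × output overshoot = 20 dB → input = 4 + 20 = 24 dBV.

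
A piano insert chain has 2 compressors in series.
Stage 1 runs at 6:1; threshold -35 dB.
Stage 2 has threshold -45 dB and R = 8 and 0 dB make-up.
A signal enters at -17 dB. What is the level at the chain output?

-43.375 dB

Stage 1: overshoot 18 dB → 18/6 = 3 dB → -32 dB.
Stage 2: -32 dB is 13 dB over -45 dB; at 8:1 that becomes 1.625 dB over, giving -43.375 dB.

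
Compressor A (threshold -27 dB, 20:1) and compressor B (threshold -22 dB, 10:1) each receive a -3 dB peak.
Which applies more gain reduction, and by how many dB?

A, by 5.7 dB

A: GR = 24 − 24/20 = 22.8 dB.
B: GR = 19 − 19/10 = 17.1 dB.
Difference: 5.7 dB in favour of A.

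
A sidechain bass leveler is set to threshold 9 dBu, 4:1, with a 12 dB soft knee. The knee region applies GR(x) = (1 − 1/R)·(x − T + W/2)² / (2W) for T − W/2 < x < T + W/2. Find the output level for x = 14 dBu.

10.21875 dBu

x − T + W/2 = 14 − 9 + 6 = 11.
GR = (1 − 1/4) × 11² / 24 = 0.75 × 121 / 24 = 3.78125 dB.
Output = 14 − 3.78125 = 10.21875 dBu.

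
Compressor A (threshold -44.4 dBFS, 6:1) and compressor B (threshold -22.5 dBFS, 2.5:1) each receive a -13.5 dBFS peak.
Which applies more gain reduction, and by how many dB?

A: overshoot 30.9 dB → output overshoot 5.15 dB → GR 25.75 dB.
B: overshoot 9 dB → output overshoot 3.6 dB → GR 5.4 dB.
A applies 20.35 dB more gain reduction.

A, by 20.35 dB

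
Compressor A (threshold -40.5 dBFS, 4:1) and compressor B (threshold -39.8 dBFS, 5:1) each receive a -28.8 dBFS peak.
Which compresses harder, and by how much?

B, by 0.025 dB

A: 11.7 dB over, compressed to 2.925 dB over, so 8.775 dB of GR.
B: 11 dB over, compressed to 2.2 dB over, so 8.8 dB of GR.
Difference: 0.025 dB in favour of B.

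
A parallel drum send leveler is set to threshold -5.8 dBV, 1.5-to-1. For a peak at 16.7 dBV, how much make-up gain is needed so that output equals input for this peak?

7.5 dB

The peak compresses to -5.8 + 22.5/1.5 = 9.2 dBV.
To reach 16.7 dBV requires 16.7 − 9.2 = 7.5 dB of make-up.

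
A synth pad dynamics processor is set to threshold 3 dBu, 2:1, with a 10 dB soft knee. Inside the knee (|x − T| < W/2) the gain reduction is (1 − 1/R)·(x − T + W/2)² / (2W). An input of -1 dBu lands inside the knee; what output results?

x − T + W/2 = -1 − 3 + 5 = 1.
GR = (1 − 1/2) × 1² / 20 = 0.5 × 1 / 20 = 0.025 dB.
Output = -1 − 0.025 = -1.025 dBu.

-1.025 dBu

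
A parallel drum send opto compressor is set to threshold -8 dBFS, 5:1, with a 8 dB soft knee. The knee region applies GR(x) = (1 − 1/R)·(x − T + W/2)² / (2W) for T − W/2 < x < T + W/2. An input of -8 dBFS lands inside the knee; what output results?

x − T + W/2 = -8 − (-8) + 4 = 4.
GR = (1 − 1/5) × 4² / 16 = 0.8 × 16 / 16 = 0.8 dB.
Output = -8 − 0.8 = -8.8 dBFS.

-8.8 dBFS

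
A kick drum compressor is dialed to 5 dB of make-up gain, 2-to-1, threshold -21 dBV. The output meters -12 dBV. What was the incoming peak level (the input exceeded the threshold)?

-13 dBV

Stripping the +5 dB make-up gives -17 dBV at the gain stage.
Post-compression overshoot = -17 − (-21) = 4 dB.
Undo the ratio: input overshoot = 4 × 2 = 8 dB, giving input = -13 dBV.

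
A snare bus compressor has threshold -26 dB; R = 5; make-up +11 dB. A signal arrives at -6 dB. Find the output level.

-11 dB

The input is 20 dB above the -26 dB threshold.
5:1 compression reduces that to 20/5 = 4 dB over.
That puts the output at -22 dB; make-up adds 11 dB, giving -11 dB.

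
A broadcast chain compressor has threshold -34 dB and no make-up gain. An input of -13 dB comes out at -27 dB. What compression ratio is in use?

Input overshoot = -13 − (-34) = 21 dB; output overshoot = -27 − (-34) = 7 dB.
Ratio = 21 / 7 = 3.

3:1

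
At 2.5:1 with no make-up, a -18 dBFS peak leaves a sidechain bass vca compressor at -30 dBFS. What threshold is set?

Gain reduction = -18 − (-30) = 12 dB; output overshoot = GR / (R − 1) = 12 / 1.5 = 8 dB.
Threshold = output − output overshoot = -30 − 8 = -38 dBFS.

-38 dBFS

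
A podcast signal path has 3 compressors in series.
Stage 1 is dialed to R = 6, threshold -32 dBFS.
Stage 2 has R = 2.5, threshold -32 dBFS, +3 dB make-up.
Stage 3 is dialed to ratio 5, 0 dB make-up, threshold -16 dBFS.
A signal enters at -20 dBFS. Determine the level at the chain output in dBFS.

-28.2 dBFS

Stage 1: 12 dB above -32 dBFS, reduced 6:1 to 2 dB above → -30 dBFS.
Stage 2: overshoot 2 dB → 2/2.5 = 0.8 dB → -31.2 dBFS; +3 dB make-up → -28.2 dBFS.
Stage 3: -28.2 dBFS ≤ -16 dBFS, so stage 3 doesn't engage; output -28.2 dBFS.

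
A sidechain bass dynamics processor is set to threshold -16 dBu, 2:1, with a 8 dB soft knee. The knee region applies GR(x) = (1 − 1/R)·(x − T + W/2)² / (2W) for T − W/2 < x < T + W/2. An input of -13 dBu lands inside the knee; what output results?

x − T + W/2 = -13 − (-16) + 4 = 7.
GR = (1 − 1/2) × 7² / 16 = 0.5 × 49 / 16 = 1.53125 dB.
Output = -13 − 1.53125 = -14.53125 dBu.

-14.53125 dBu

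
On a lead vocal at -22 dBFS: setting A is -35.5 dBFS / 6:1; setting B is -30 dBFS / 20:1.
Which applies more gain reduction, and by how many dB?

A: GR = 13.5 − 13.5/6 = 11.25 dB.
B: GR = 8 − 8/20 = 7.6 dB.
Difference: 3.65 dB in favour of A.

A, by 3.65 dB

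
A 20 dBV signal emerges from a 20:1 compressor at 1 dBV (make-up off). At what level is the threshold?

Let T be the threshold. Output overshoot = (input overshoot)/R, so 1 − T = (20 − T)/20.
20·(1 − T) = 20 − T → 19·T = 20 − 20 = 0.
T = 0/19 = 0 dBV.

0 dBV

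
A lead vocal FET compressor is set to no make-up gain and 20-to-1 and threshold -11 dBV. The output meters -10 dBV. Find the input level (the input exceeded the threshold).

That's 1 dB above the -11 dBV threshold.
Undo the ratio: input overshoot = 1 × 20 = 20 dB, giving input = 9 dBV.

9 dBV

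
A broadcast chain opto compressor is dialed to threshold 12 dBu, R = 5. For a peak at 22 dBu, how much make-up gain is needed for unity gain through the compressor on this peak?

8 dB

The peak compresses to 12 + 10/5 = 14 dBu.
To reach 22 dBu requires 22 − 14 = 8 dB of make-up.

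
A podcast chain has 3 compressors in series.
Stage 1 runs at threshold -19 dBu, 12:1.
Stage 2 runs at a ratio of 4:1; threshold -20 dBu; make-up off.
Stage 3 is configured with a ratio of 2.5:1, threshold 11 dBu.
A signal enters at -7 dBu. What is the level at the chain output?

-19.5 dBu

Stage 1: -7 dBu is 12 dB over -19 dBu; at 12:1 that becomes 1 dB over, giving -18 dBu.
Stage 2: 2 dB above -20 dBu, reduced 4:1 to 0.5 dB above → -19.5 dBu.
Stage 3: below threshold (-19.5 ≤ 11); passes unchanged; output -19.5 dBu.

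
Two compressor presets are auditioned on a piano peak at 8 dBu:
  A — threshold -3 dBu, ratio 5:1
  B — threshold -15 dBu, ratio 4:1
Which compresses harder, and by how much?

B, by 8.45 dB

A: GR = 11 − 11/5 = 8.8 dB.
B: GR = 23 − 23/4 = 17.25 dB.
B reduces 8.45 dB more.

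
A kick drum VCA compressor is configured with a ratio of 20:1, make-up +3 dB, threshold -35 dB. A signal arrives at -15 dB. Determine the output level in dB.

-15 dB sits 20 dB over threshold.
20:1 compression reduces that to 20/20 = 1 dB over.
That puts the output at -34 dB; make-up adds 3 dB, giving -31 dB.

-31 dB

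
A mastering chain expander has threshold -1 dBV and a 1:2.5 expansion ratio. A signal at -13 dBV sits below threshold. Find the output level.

The input is 12 dB below the -1 dBV threshold.
A 1:2.5 expander multiplies undershoot by 2.5: 12 × 2.5 = 30 dB below threshold.
Output = -1 − 30 = -31 dBV.

-31 dBV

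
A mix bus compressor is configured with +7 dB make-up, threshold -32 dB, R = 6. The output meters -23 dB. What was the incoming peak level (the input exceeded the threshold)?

Before make-up, the level was -23 − 7 = -30 dB.
The compressed level sits -30 − (-32) = 2 dB over threshold.
Input overshoot = R × output overshoot = 12 dB → input = -32 + 12 = -20 dB.

-20 dB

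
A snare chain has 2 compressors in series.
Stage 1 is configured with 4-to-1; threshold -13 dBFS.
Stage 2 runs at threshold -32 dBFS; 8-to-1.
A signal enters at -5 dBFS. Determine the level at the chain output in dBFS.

Stage 1: 8 dB above -13 dBFS, reduced 4:1 to 2 dB above → -11 dBFS.
Stage 2: -11 dBFS is 21 dB over -32 dBFS; at 8:1 that becomes 2.625 dB over, giving -29.375 dBFS.

-29.375 dBFS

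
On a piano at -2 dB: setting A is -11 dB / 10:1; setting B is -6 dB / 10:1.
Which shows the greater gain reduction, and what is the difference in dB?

A, by 4.5 dB

A: overshoot 9 dB → output overshoot 0.9 dB → GR 8.1 dB.
B: overshoot 4 dB → output overshoot 0.4 dB → GR 3.6 dB.
Difference: 4.5 dB in favour of A.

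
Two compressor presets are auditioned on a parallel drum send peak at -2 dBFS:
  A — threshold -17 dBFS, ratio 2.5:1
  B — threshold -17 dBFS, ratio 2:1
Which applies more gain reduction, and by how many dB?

A, by 1.5 dB

A: GR = 15 − 15/2.5 = 9 dB.
B: GR = 15 − 15/2 = 7.5 dB.
Difference: 1.5 dB in favour of A.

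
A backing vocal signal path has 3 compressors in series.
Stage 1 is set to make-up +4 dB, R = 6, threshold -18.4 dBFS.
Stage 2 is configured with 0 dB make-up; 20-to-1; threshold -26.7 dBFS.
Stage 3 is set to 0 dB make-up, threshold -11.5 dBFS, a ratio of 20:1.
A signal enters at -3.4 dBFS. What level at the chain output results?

-25.96 dBFS

Stage 1: 15 dB above -18.4 dBFS, reduced 6:1 to 2.5 dB above → -15.9 dBFS; +4 dB make-up → -11.9 dBFS.
Stage 2: -11.9 dBFS is 14.8 dB over -26.7 dBFS; at 20:1 that becomes 0.74 dB over, giving -25.96 dBFS.
Stage 3: below threshold (-25.96 ≤ -11.5); passes unchanged; output -25.96 dBFS.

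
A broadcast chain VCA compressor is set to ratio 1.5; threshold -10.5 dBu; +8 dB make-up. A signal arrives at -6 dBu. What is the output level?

The input is 4.5 dB above the -10.5 dBu threshold.
1.5:1 compression reduces that to 4.5/1.5 = 3 dB over.
Output = -10.5 + 3 = -7.5 dBu; make-up adds 8 dB, giving 0.5 dBu.

0.5 dBu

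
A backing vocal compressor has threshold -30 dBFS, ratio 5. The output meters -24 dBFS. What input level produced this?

The compressed level sits -24 − (-30) = 6 dB over threshold.
Undo the ratio: input overshoot = 6 × 5 = 30 dB, giving input = 0 dBFS.

0 dBFS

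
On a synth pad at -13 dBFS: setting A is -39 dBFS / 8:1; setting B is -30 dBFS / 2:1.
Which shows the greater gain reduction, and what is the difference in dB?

A: GR = 26 − 26/8 = 22.75 dB.
B: GR = 17 − 17/2 = 8.5 dB.
Difference: 14.25 dB in favour of A.

A, by 14.25 dB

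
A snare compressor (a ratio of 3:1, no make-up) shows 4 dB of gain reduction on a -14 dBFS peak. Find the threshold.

Gain reduction = -14 − (-18) = 4 dB; output overshoot = GR / (R − 1) = 4 / 2 = 2 dB.
Threshold = output − output overshoot = -18 − 2 = -20 dBFS.

-20 dBFS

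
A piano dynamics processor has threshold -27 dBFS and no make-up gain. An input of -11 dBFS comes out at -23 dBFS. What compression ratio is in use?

4:1

Input overshoot = -11 − (-27) = 16 dB; output overshoot = -23 − (-27) = 4 dB.
Ratio = 16 / 4 = 4.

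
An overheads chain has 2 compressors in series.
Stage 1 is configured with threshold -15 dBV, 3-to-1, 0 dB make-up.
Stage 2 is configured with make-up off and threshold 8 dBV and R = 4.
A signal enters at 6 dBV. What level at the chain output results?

Stage 1: 6 dBV is 21 dB over -15 dBV; at 3:1 that becomes 7 dB over, giving -8 dBV.
Stage 2: -8 dBV is at or below the 8 dBV threshold — no compression; output -8 dBV.

-8 dBV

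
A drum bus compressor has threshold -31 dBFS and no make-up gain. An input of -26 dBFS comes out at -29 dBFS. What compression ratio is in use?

Input overshoot = -26 − (-31) = 5 dB; output overshoot = -29 − (-31) = 2 dB.
Ratio = 5 / 2 = 2.5.

2.5:1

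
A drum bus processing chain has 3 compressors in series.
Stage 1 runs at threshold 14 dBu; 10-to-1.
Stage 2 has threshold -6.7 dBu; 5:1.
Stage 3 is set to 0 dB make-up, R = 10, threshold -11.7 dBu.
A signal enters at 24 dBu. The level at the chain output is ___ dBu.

Stage 1: 10 dB above 14 dBu, reduced 10:1 to 1 dB above → 15 dBu.
Stage 2: 15 dBu is 21.7 dB over -6.7 dBu; at 5:1 that becomes 4.34 dB over, giving -2.36 dBu.
Stage 3: -2.36 dBu is 9.34 dB over -11.7 dBu; at 10:1 that becomes 0.934 dB over, giving -10.766 dBu.

-10.766 dBu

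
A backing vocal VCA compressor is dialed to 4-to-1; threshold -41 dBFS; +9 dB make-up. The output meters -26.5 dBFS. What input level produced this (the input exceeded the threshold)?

-19 dBFS

Remove make-up: -26.5 − 9 = -35.5 dBFS.
Post-compression overshoot = -35.5 − (-41) = 5.5 dB.
Before 4:1 compression the overshoot was 5.5 × 4 = 22 dB, so input = -41 + 22 = -19 dBFS.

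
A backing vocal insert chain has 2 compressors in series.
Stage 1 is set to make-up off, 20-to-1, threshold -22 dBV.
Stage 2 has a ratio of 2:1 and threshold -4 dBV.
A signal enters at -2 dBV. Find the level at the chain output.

Stage 1: 20 dB above -22 dBV, reduced 20:1 to 1 dB above → -21 dBV.
Stage 2: -21 dBV ≤ -4 dBV, so stage 2 doesn't engage; output -21 dBV.

-21 dBV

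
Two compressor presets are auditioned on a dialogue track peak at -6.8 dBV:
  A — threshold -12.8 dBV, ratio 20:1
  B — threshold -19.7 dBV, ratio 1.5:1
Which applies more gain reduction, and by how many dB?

A, by 1.4 dB

A: overshoot 6 dB → output overshoot 0.3 dB → GR 5.7 dB.
B: overshoot 12.9 dB → output overshoot 8.6 dB → GR 4.3 dB.
Difference: 1.4 dB in favour of A.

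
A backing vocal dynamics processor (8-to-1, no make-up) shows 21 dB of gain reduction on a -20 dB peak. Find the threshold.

-44 dB

Gain reduction = -20 − (-41) = 21 dB; output overshoot = GR / (R − 1) = 21 / 7 = 3 dB.
Threshold = output − output overshoot = -41 − 3 = -44 dB.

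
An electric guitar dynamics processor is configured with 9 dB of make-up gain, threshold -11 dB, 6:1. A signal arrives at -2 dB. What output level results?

-0.5 dB

-2 dB sits 9 dB over threshold.
The 9 dB excess becomes 1.5 dB after 6:1 reduction.
That puts the output at -9.5 dB; make-up adds 9 dB, giving -0.5 dB.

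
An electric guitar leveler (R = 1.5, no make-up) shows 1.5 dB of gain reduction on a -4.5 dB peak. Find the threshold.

-9 dB

Let T be the threshold. Output overshoot = (input overshoot)/R, so -6 − T = (-4.5 − T)/1.5.
1.5·(-6 − T) = -4.5 − T → 0.5·T = -9 − (-4.5) = -4.5.
T = -4.5/0.5 = -9 dB.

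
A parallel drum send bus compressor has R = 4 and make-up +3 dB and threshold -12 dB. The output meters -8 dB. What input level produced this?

Remove make-up: -8 − 3 = -11 dB.
The compressed level sits -11 − (-12) = 1 dB over threshold.
Input overshoot = R × output overshoot = 4 dB → input = -12 + 4 = -8 dB.

-8 dB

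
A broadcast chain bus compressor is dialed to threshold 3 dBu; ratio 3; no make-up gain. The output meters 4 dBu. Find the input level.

The compressed level sits 4 − 3 = 1 dB over threshold.
Input overshoot = R × output overshoot = 3 dB → input = 3 + 3 = 6 dBu.

6 dBu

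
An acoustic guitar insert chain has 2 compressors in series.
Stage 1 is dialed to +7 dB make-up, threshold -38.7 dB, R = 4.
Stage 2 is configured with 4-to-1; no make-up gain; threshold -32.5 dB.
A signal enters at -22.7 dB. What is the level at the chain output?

-31.3 dB

Stage 1: 16 dB above -38.7 dB, reduced 4:1 to 4 dB above → -34.7 dB; +7 dB make-up → -27.7 dB.
Stage 2: overshoot 4.8 dB → 4.8/4 = 1.2 dB → -31.3 dB.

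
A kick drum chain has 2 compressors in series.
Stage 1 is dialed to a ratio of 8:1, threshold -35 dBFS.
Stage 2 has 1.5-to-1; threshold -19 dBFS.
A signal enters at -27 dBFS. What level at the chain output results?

-34 dBFS

Stage 1: 8 dB above -35 dBFS, reduced 8:1 to 1 dB above → -34 dBFS.
Stage 2: -34 dBFS ≤ -19 dBFS, so stage 2 doesn't engage; output -34 dBFS.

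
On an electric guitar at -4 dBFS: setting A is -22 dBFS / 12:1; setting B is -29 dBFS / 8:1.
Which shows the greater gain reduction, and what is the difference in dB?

B, by 5.375 dB

A: GR = 18 − 18/12 = 16.5 dB.
B: GR = 25 − 25/8 = 21.875 dB.
B applies 5.375 dB more gain reduction.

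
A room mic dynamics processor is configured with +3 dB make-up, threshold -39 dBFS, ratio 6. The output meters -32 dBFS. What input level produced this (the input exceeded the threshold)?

Before make-up, the level was -32 − 3 = -35 dBFS.
Post-compression overshoot = -35 − (-39) = 4 dB.
Undo the ratio: input overshoot = 4 × 6 = 24 dB, giving input = -15 dBFS.

-15 dBFS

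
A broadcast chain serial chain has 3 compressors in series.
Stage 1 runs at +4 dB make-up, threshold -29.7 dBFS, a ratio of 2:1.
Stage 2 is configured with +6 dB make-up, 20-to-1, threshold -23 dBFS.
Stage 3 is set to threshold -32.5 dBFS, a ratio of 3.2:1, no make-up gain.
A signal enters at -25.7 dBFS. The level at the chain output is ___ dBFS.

Stage 1: -25.7 dBFS is 4 dB over -29.7 dBFS; at 2:1 that becomes 2 dB over, giving -27.7 dBFS; +4 dB make-up → -23.7 dBFS.
Stage 2: -23.7 dBFS is at or below the -23 dBFS threshold — no compression; make-up brings it to -17.7 dBFS.
Stage 3: -17.7 dBFS is 14.8 dB over -32.5 dBFS; at 3.2:1 that becomes 4.625 dB over, giving -27.875 dBFS.

-27.875 dBFS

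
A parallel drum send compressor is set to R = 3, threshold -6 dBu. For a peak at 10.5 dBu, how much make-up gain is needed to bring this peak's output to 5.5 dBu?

6 dB

The peak compresses to -6 + 16.5/3 = -0.5 dBu.
To reach 5.5 dBu requires 5.5 − (-0.5) = 6 dB of make-up.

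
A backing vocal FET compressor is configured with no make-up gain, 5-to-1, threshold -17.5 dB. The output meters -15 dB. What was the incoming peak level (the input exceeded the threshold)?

-5 dB

Post-compression overshoot = -15 − (-17.5) = 2.5 dB.
Undo the ratio: input overshoot = 2.5 × 5 = 12.5 dB, giving input = -5 dB.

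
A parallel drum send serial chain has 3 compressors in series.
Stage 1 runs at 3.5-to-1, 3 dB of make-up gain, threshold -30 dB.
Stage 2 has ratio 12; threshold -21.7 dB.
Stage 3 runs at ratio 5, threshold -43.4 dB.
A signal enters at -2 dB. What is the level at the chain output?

Stage 1: overshoot 28 dB → 28/3.5 = 8 dB → -22 dB; +3 dB make-up → -19 dB.
Stage 2: -19 dB is 2.7 dB over -21.7 dB; at 12:1 that becomes 0.225 dB over, giving -21.475 dB.
Stage 3: overshoot 21.925 dB → 21.925/5 = 4.385 dB → -39.015 dB.

-39.015 dB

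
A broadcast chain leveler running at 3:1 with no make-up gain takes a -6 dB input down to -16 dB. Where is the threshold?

-21 dB

Let T be the threshold. Output overshoot = (input overshoot)/R, so -16 − T = (-6 − T)/3.
3·(-16 − T) = -6 − T → 2·T = -48 − (-6) = -42.
T = -42/2 = -21 dB.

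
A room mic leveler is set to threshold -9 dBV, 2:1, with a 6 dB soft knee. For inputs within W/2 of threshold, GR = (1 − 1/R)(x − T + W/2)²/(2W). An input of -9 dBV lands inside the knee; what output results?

x − T + W/2 = -9 − (-9) + 3 = 3.
GR = (1 − 1/2) × 3² / 12 = 0.5 × 9 / 12 = 0.375 dB.
Output = -9 − 0.375 = -9.375 dBV.

-9.375 dBV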